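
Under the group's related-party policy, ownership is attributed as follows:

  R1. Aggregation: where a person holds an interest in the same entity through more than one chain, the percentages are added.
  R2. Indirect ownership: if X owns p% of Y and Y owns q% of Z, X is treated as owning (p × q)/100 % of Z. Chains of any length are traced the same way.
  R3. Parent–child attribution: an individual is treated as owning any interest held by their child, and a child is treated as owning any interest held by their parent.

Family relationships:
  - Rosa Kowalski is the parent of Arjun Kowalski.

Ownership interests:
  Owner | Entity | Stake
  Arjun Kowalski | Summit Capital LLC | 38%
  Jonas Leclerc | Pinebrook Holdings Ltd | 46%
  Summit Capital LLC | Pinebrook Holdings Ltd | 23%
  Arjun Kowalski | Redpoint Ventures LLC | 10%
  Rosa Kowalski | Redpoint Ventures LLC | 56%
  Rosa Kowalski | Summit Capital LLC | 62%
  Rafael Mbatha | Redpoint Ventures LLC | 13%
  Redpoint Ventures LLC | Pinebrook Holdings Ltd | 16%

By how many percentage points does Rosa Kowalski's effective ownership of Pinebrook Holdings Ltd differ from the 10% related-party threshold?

23.56

By parent–child attribution (R3), Rosa Kowalski is treated as also owning Arjun Kowalski's interest in Redpoint Ventures LLC, giving 56% + 10% = 66%.
By parent–child attribution (R3), Rosa Kowalski is treated as also owning Arjun Kowalski's interest in Summit Capital LLC, giving 62% + 38% = 100%.
Chain via Redpoint Ventures LLC (R2): 66% × 16% = 10.56% of Pinebrook Holdings Ltd.
Chain via Summit Capital LLC (R2): 100% × 23% = 23% of Pinebrook Holdings Ltd.
Aggregating (R1): 10.56% + 23% = 33.56%.
33.56% exceeds the 10% threshold by 23.56 percentage points.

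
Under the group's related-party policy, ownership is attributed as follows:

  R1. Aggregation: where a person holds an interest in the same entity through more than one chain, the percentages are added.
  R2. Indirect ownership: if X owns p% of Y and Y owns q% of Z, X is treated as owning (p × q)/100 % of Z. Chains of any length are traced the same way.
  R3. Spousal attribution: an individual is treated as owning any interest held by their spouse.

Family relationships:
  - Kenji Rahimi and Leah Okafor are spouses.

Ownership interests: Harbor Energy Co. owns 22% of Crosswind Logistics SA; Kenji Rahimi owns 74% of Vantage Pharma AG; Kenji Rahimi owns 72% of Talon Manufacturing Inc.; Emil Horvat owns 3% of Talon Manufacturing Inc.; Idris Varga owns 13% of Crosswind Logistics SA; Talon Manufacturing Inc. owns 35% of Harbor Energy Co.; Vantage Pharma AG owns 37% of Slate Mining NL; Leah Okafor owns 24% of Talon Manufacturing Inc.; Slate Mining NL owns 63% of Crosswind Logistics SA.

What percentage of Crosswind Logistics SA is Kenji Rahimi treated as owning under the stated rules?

24.6414%

By spousal attribution (R3), Kenji Rahimi is treated as also owning Leah Okafor's interest in Talon Manufacturing Inc, giving 72% + 24% = 96%.
Chain via Vantage Pharma AG → Slate Mining NL (R2): 74% × 37% × 63% = 17.2494% of Crosswind Logistics SA.
Chain via Talon Manufacturing Inc. → Harbor Energy Co. (R2): 96% × 35% × 22% = 7.392% of Crosswind Logistics SA.
Aggregating (R1): 17.2494% + 7.392% = 24.6414%.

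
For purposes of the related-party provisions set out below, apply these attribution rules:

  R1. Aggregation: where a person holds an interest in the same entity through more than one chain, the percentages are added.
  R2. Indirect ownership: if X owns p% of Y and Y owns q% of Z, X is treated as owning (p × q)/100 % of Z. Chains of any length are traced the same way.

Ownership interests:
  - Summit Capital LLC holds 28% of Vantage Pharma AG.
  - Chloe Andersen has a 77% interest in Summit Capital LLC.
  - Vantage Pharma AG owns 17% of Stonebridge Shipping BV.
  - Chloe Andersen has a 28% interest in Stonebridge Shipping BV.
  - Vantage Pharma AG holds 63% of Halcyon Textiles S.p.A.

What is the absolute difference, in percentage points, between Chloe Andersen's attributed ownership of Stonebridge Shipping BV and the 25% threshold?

Chain via Summit Capital LLC → Vantage Pharma AG (R2): 77% × 28% × 17% = 3.6652% of Stonebridge Shipping BV.
Direct interest in Stonebridge Shipping BV: 28%.
Aggregating (R1): 3.6652% + 28% = 31.6652%.
31.6652% exceeds the 25% threshold by 6.6652 percentage points.

6.6652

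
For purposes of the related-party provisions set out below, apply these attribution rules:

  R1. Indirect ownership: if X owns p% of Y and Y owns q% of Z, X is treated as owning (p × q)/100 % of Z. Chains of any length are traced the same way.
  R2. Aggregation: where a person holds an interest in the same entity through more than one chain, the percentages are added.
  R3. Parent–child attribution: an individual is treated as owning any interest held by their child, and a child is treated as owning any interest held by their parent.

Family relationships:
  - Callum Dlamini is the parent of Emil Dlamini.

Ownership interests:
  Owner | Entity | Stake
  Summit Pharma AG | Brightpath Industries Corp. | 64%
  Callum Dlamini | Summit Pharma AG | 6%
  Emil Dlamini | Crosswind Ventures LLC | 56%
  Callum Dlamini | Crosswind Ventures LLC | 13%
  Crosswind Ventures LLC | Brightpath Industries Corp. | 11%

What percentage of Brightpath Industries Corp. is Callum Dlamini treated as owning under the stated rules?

By parent–child attribution (R3), Callum Dlamini is treated as also owning Emil Dlamini's interest in Crosswind Ventures LLC, giving 13% + 56% = 69%.
Chain via Crosswind Ventures LLC (R1): 69% × 11% = 7.59% of Brightpath Industries Corp.
Chain via Summit Pharma AG (R1): 6% × 64% = 3.84% of Brightpath Industries Corp.
Aggregating (R2): 7.59% + 3.84% = 11.43%.

11.43%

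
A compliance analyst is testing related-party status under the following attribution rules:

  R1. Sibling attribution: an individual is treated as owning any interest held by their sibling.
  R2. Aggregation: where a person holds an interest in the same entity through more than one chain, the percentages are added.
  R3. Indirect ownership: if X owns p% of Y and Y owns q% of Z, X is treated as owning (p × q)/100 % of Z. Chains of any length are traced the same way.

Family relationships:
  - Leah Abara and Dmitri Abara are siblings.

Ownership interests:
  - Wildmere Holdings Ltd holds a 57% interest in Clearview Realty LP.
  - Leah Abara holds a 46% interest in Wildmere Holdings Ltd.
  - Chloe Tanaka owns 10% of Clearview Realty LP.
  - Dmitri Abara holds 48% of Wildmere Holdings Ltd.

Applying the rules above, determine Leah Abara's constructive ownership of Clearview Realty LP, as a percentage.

By sibling attribution (R1), Leah Abara is treated as also owning Dmitri Abara's interest in Wildmere Holdings Ltd, giving 46% + 48% = 94%.
Chain via Wildmere Holdings Ltd (R3): 94% × 57% = 53.58% of Clearview Realty LP.

53.58%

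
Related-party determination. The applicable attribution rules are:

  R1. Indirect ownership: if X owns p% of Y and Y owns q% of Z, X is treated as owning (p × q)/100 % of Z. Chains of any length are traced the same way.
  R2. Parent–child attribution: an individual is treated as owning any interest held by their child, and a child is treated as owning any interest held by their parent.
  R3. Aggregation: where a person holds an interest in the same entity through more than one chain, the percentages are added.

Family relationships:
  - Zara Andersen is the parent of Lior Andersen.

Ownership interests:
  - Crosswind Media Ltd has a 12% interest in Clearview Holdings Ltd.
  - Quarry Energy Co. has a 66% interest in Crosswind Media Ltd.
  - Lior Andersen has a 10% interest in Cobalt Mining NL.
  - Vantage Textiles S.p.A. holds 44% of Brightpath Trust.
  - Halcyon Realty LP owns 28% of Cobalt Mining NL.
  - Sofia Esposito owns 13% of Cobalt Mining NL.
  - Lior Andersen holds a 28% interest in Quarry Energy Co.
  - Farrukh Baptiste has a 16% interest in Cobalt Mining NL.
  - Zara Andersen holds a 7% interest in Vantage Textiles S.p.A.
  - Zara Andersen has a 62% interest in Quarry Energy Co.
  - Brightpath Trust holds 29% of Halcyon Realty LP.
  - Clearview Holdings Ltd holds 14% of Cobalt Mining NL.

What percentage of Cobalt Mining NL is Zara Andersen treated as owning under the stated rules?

11.248016%

By parent–child attribution (R2), Zara Andersen is treated as also owning Lior Andersen's interest in Quarry Energy Co, giving 62% + 28% = 90%.
By parent–child attribution (R2), Zara Andersen is treated as owning Lior Andersen's 10% interest in Cobalt Mining NL.
Chain via Quarry Energy Co. → Crosswind Media Ltd → Clearview Holdings Ltd (R1): 90% × 66% × 12% × 14% = 0.99792% of Cobalt Mining NL.
Chain via Vantage Textiles S.p.A. → Brightpath Trust → Halcyon Realty LP (R1): 7% × 44% × 29% × 28% = 0.250096% of Cobalt Mining NL.
Direct interest in Cobalt Mining NL: 10%.
Aggregating (R3): 0.99792% + 0.250096% + 10% = 11.248016%.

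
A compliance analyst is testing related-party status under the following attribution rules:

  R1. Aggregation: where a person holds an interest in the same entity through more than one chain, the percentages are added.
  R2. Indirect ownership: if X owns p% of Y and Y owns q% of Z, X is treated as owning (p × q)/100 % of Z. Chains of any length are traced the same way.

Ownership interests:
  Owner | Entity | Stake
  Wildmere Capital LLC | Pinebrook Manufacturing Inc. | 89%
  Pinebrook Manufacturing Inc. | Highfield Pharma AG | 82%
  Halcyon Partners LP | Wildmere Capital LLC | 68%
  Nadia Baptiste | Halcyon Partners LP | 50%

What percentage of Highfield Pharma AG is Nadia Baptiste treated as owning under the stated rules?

Chain via Halcyon Partners LP → Wildmere Capital LLC → Pinebrook Manufacturing Inc. (R2): 50% × 68% × 89% × 82% = 24.8132% of Highfield Pharma AG.

24.8132%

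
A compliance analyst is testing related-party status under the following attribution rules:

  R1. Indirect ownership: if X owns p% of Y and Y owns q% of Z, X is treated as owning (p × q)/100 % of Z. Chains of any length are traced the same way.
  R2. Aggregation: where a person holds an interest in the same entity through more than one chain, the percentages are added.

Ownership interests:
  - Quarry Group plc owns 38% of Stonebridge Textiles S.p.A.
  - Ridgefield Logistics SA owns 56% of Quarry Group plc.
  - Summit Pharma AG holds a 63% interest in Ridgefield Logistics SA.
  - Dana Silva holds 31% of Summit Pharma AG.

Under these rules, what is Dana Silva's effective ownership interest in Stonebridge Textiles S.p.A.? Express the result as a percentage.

Chain via Summit Pharma AG → Ridgefield Logistics SA → Quarry Group plc (R1): 31% × 63% × 56% × 38% = 4.155984% of Stonebridge Textiles S.p.A.

4.155984%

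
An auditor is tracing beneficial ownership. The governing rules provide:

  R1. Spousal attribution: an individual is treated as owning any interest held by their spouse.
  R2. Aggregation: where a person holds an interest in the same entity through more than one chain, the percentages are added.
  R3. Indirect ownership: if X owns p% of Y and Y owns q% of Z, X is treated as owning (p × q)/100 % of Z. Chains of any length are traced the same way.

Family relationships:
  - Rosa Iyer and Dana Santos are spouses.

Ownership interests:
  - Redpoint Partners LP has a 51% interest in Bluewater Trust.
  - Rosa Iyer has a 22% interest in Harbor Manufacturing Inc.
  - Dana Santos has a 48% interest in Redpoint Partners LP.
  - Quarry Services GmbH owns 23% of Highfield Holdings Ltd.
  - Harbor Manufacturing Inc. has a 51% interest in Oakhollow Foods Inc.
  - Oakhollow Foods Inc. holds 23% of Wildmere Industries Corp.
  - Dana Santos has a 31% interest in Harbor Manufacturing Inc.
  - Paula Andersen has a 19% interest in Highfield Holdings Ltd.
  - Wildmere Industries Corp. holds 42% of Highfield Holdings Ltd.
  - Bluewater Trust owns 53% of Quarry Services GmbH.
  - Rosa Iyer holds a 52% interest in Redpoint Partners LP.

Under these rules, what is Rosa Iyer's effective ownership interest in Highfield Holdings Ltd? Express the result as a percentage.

By spousal attribution (R1), Rosa Iyer is treated as also owning Dana Santos's interest in Harbor Manufacturing Inc, giving 22% + 31% = 53%.
By spousal attribution (R1), Rosa Iyer is treated as also owning Dana Santos's interest in Redpoint Partners LP, giving 52% + 48% = 100%.
Chain via Harbor Manufacturing Inc. → Oakhollow Foods Inc. → Wildmere Industries Corp. (R3): 53% × 51% × 23% × 42% = 2.611098% of Highfield Holdings Ltd.
Chain via Redpoint Partners LP → Bluewater Trust → Quarry Services GmbH (R3): 100% × 51% × 53% × 23% = 6.2169% of Highfield Holdings Ltd.
Aggregating (R2): 2.611098% + 6.2169% = 8.827998%.

8.827998%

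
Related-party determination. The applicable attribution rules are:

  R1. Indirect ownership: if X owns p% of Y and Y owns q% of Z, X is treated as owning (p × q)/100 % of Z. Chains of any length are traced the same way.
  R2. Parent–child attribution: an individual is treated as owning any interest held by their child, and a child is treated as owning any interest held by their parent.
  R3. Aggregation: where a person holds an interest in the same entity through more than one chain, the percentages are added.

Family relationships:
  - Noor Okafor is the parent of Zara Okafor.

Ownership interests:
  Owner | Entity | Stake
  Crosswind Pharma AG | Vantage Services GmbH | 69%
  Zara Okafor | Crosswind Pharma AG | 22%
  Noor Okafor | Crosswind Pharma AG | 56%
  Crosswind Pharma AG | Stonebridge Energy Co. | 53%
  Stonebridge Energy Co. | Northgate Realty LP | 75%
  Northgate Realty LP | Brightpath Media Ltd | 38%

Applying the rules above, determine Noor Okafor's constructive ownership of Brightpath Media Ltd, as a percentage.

By parent–child attribution (R2), Noor Okafor is treated as also owning Zara Okafor's interest in Crosswind Pharma AG, giving 56% + 22% = 78%.
Chain via Crosswind Pharma AG → Stonebridge Energy Co. → Northgate Realty LP (R1): 78% × 53% × 75% × 38% = 11.7819% of Brightpath Media Ltd.

11.7819%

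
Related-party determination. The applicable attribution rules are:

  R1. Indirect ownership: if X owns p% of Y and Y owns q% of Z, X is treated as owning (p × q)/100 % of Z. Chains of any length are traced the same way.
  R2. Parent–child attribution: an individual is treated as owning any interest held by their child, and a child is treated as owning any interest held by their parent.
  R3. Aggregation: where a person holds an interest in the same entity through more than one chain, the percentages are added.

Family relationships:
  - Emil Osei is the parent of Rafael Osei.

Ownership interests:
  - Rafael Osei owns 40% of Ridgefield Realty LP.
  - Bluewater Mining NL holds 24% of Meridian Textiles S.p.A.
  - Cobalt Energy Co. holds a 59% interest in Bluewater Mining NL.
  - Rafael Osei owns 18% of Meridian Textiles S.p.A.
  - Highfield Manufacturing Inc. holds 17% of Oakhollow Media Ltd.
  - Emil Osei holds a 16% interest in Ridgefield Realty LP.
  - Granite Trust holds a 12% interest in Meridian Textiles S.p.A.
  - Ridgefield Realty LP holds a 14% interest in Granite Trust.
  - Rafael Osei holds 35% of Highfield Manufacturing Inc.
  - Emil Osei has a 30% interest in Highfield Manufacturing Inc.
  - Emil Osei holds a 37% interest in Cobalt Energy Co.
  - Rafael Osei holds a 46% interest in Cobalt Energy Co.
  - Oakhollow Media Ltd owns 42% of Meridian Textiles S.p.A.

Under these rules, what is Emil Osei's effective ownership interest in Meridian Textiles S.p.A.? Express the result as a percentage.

By parent–child attribution (R2), Emil Osei is treated as also owning Rafael Osei's interest in Cobalt Energy Co, giving 37% + 46% = 83%.
By parent–child attribution (R2), Emil Osei is treated as also owning Rafael Osei's interest in Highfield Manufacturing Inc, giving 30% + 35% = 65%.
By parent–child attribution (R2), Emil Osei is treated as also owning Rafael Osei's interest in Ridgefield Realty LP, giving 16% + 40% = 56%.
By parent–child attribution (R2), Emil Osei is treated as owning Rafael Osei's 18% interest in Meridian Textiles S.p.A.
Chain via Cobalt Energy Co. → Bluewater Mining NL (R1): 83% × 59% × 24% = 11.7528% of Meridian Textiles S.p.A.
Chain via Highfield Manufacturing Inc. → Oakhollow Media Ltd (R1): 65% × 17% × 42% = 4.641% of Meridian Textiles S.p.A.
Chain via Ridgefield Realty LP → Granite Trust (R1): 56% × 14% × 12% = 0.9408% of Meridian Textiles S.p.A.
Direct interest in Meridian Textiles S.p.A: 18%.
Aggregating (R3): 11.7528% + 4.641% + 0.9408% + 18% = 35.3346%.

35.3346%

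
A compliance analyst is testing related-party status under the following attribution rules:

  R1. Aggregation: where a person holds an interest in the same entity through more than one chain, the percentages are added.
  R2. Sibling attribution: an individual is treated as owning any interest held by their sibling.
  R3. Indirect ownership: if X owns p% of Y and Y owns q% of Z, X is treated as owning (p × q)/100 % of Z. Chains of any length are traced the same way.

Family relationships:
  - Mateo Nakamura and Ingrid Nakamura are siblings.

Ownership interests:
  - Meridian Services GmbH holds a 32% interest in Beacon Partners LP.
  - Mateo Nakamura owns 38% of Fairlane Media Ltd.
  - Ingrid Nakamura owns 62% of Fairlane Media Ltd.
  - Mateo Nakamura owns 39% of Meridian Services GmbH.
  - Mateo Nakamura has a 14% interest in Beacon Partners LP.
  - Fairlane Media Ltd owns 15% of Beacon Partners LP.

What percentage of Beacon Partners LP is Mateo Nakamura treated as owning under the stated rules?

41.48%

By sibling attribution (R2), Mateo Nakamura is treated as also owning Ingrid Nakamura's interest in Fairlane Media Ltd, giving 38% + 62% = 100%.
Chain via Fairlane Media Ltd (R3): 100% × 15% = 15% of Beacon Partners LP.
Chain via Meridian Services GmbH (R3): 39% × 32% = 12.48% of Beacon Partners LP.
Direct interest in Beacon Partners LP: 14%.
Aggregating (R1): 15% + 12.48% + 14% = 41.48%.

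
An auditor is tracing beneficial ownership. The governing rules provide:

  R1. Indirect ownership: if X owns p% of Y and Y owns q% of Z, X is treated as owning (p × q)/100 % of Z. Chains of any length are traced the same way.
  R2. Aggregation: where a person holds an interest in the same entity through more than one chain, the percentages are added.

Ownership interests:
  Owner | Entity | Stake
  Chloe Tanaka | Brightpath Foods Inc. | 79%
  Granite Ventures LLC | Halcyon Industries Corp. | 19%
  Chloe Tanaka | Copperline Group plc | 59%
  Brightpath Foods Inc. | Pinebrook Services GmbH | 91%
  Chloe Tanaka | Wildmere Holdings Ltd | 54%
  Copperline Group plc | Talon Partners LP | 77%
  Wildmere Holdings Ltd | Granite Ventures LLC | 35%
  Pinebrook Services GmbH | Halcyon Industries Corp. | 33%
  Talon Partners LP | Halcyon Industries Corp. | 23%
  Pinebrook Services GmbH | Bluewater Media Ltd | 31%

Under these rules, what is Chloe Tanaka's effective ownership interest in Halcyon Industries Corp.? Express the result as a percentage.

Chain via Brightpath Foods Inc. → Pinebrook Services GmbH (R1): 79% × 91% × 33% = 23.7237% of Halcyon Industries Corp.
Chain via Wildmere Holdings Ltd → Granite Ventures LLC (R1): 54% × 35% × 19% = 3.591% of Halcyon Industries Corp.
Chain via Copperline Group plc → Talon Partners LP (R1): 59% × 77% × 23% = 10.4489% of Halcyon Industries Corp.
Aggregating (R2): 23.7237% + 3.591% + 10.4489% = 37.7636%.

37.7636%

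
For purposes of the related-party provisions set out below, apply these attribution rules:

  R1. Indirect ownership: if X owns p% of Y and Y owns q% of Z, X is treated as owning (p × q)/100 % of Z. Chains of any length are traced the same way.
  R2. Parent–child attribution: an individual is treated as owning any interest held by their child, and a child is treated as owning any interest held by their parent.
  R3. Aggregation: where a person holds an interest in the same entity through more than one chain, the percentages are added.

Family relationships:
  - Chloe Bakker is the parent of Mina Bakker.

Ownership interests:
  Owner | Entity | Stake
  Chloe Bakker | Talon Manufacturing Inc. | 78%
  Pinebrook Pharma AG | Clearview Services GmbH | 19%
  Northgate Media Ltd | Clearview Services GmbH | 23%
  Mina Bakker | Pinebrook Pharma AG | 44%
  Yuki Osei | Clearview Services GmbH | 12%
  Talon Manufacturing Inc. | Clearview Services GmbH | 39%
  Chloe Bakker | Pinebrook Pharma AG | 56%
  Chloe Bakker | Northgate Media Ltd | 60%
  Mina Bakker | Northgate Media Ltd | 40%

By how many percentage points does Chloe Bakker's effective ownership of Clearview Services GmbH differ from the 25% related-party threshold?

47.42

By parent–child attribution (R2), Chloe Bakker is treated as also owning Mina Bakker's interest in Pinebrook Pharma AG, giving 56% + 44% = 100%.
By parent–child attribution (R2), Chloe Bakker is treated as also owning Mina Bakker's interest in Northgate Media Ltd, giving 60% + 40% = 100%.
Chain via Pinebrook Pharma AG (R1): 100% × 19% = 19% of Clearview Services GmbH.
Chain via Northgate Media Ltd (R1): 100% × 23% = 23% of Clearview Services GmbH.
Chain via Talon Manufacturing Inc. (R1): 78% × 39% = 30.42% of Clearview Services GmbH.
Aggregating (R3): 19% + 23% + 30.42% = 72.42%.
72.42% exceeds the 25% threshold by 47.42 percentage points.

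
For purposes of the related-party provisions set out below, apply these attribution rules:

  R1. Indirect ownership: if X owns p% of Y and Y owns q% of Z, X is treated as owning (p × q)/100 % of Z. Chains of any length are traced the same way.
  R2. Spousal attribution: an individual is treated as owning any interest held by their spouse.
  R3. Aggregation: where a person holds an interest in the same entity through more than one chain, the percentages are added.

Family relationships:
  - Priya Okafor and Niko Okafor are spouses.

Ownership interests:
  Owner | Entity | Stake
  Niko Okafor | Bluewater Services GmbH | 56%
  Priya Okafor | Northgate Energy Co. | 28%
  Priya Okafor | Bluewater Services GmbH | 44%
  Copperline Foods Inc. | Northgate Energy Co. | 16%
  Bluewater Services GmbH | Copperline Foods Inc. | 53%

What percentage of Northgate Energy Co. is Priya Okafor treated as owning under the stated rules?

36.48%

By spousal attribution (R2), Priya Okafor is treated as also owning Niko Okafor's interest in Bluewater Services GmbH, giving 44% + 56% = 100%.
Chain via Bluewater Services GmbH → Copperline Foods Inc. (R1): 100% × 53% × 16% = 8.48% of Northgate Energy Co.
Direct interest in Northgate Energy Co: 28%.
Aggregating (R3): 8.48% + 28% = 36.48%.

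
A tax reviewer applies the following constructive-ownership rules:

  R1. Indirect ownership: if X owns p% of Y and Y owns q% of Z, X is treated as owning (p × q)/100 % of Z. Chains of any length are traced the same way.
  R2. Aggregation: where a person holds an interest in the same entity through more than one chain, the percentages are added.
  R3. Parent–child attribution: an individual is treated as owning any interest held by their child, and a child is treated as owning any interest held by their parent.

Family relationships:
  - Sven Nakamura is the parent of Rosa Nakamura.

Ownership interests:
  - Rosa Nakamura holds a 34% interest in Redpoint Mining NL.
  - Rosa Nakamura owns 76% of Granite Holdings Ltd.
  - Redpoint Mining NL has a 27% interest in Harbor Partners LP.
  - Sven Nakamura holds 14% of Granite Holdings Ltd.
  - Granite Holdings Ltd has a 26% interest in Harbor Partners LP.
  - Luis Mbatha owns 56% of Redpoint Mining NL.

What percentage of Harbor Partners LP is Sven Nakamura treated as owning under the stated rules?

By parent–child attribution (R3), Sven Nakamura is treated as also owning Rosa Nakamura's interest in Granite Holdings Ltd, giving 14% + 76% = 90%.
By parent–child attribution (R3), Sven Nakamura is treated as owning Rosa Nakamura's 34% interest in Redpoint Mining NL.
Chain via Granite Holdings Ltd (R1): 90% × 26% = 23.4% of Harbor Partners LP.
Chain via Redpoint Mining NL (R1): 34% × 27% = 9.18% of Harbor Partners LP.
Aggregating (R2): 23.4% + 9.18% = 32.58%.

32.58%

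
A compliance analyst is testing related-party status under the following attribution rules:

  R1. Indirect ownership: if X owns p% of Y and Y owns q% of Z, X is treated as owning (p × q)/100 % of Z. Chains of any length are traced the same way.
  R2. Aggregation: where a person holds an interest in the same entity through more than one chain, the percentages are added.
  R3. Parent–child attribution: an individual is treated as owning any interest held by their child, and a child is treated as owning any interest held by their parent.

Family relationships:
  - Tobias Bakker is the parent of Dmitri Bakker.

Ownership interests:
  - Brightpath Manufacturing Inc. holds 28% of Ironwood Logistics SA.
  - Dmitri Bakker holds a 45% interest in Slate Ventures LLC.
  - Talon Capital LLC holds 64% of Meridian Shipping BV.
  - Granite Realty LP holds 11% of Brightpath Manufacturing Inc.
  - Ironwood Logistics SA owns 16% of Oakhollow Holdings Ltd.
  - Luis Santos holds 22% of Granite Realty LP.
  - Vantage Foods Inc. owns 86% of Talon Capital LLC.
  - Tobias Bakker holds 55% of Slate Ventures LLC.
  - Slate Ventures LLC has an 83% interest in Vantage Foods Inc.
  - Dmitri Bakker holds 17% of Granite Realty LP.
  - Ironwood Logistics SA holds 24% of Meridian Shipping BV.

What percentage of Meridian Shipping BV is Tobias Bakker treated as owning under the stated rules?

By parent–child attribution (R3), Tobias Bakker is treated as also owning Dmitri Bakker's interest in Slate Ventures LLC, giving 55% + 45% = 100%.
By parent–child attribution (R3), Tobias Bakker is treated as owning Dmitri Bakker's 17% interest in Granite Realty LP.
Chain via Slate Ventures LLC → Vantage Foods Inc. → Talon Capital LLC (R1): 100% × 83% × 86% × 64% = 45.6832% of Meridian Shipping BV.
Chain via Granite Realty LP → Brightpath Manufacturing Inc. → Ironwood Logistics SA (R1): 17% × 11% × 28% × 24% = 0.125664% of Meridian Shipping BV.
Aggregating (R2): 45.6832% + 0.125664% = 45.808864%.

45.808864%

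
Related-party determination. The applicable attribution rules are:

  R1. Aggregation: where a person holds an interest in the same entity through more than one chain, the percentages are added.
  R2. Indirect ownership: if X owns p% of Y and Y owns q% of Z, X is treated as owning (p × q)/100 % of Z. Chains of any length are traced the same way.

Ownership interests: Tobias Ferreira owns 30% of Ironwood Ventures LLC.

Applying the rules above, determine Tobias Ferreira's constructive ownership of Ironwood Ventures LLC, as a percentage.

Direct interest in Ironwood Ventures LLC: 30%.

30%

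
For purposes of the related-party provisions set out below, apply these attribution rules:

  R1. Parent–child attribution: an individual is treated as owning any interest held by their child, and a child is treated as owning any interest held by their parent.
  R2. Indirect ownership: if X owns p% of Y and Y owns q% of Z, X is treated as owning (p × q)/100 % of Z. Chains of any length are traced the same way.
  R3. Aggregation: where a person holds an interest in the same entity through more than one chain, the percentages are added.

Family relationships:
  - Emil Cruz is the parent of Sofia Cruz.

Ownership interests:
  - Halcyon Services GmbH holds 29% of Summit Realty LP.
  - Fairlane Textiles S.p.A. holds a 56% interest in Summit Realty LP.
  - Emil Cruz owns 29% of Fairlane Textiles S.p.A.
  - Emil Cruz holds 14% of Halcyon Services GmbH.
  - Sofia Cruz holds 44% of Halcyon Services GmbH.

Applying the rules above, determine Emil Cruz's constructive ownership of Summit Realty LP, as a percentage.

By parent–child attribution (R1), Emil Cruz is treated as also owning Sofia Cruz's interest in Halcyon Services GmbH, giving 14% + 44% = 58%.
Chain via Halcyon Services GmbH (R2): 58% × 29% = 16.82% of Summit Realty LP.
Chain via Fairlane Textiles S.p.A. (R2): 29% × 56% = 16.24% of Summit Realty LP.
Aggregating (R3): 16.82% + 16.24% = 33.06%.

33.06%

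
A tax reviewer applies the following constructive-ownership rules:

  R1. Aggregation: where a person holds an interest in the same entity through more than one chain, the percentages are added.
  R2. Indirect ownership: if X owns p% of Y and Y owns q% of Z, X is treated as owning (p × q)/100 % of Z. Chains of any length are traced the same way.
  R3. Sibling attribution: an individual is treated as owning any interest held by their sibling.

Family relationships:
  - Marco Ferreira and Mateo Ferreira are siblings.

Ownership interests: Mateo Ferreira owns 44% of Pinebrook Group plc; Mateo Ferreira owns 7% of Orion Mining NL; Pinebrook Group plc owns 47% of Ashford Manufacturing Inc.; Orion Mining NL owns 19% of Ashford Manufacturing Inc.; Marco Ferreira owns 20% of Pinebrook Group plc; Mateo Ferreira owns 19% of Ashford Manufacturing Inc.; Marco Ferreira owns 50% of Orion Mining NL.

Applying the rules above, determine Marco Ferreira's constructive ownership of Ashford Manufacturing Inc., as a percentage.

59.91%

By sibling attribution (R3), Marco Ferreira is treated as also owning Mateo Ferreira's interest in Pinebrook Group plc, giving 20% + 44% = 64%.
By sibling attribution (R3), Marco Ferreira is treated as also owning Mateo Ferreira's interest in Orion Mining NL, giving 50% + 7% = 57%.
By sibling attribution (R3), Marco Ferreira is treated as owning Mateo Ferreira's 19% interest in Ashford Manufacturing Inc.
Chain via Pinebrook Group plc (R2): 64% × 47% = 30.08% of Ashford Manufacturing Inc.
Chain via Orion Mining NL (R2): 57% × 19% = 10.83% of Ashford Manufacturing Inc.
Direct interest in Ashford Manufacturing Inc: 19%.
Aggregating (R1): 30.08% + 10.83% + 19% = 59.91%.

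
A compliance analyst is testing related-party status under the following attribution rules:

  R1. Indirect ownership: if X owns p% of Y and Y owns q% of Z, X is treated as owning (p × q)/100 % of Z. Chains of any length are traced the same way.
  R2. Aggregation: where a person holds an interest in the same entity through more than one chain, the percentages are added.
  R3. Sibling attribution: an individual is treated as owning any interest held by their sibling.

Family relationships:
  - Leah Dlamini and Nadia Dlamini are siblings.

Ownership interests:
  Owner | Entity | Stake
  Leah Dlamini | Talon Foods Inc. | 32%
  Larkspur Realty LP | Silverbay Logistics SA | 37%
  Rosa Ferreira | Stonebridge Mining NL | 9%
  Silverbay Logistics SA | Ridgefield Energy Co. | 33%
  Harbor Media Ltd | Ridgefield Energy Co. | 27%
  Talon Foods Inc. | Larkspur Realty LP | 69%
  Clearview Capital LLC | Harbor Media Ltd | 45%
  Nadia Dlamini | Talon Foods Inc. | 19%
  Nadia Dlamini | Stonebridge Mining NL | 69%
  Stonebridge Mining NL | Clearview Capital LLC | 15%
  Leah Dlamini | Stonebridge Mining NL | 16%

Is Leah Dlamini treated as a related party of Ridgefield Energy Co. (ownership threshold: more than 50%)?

By sibling attribution (R3), Leah Dlamini is treated as also owning Nadia Dlamini's interest in Talon Foods Inc, giving 32% + 19% = 51%.
By sibling attribution (R3), Leah Dlamini is treated as also owning Nadia Dlamini's interest in Stonebridge Mining NL, giving 16% + 69% = 85%.
Chain via Talon Foods Inc. → Larkspur Realty LP → Silverbay Logistics SA (R1): 51% × 69% × 37% × 33% = 4.296699% of Ridgefield Energy Co.
Chain via Stonebridge Mining NL → Clearview Capital LLC → Harbor Media Ltd (R1): 85% × 15% × 45% × 27% = 1.549125% of Ridgefield Energy Co.
Aggregating (R2): 4.296699% + 1.549125% = 5.845824%.
5.845824% does not exceed the 50% threshold, so Leah is not a related party to Ridgefield Energy Co.

No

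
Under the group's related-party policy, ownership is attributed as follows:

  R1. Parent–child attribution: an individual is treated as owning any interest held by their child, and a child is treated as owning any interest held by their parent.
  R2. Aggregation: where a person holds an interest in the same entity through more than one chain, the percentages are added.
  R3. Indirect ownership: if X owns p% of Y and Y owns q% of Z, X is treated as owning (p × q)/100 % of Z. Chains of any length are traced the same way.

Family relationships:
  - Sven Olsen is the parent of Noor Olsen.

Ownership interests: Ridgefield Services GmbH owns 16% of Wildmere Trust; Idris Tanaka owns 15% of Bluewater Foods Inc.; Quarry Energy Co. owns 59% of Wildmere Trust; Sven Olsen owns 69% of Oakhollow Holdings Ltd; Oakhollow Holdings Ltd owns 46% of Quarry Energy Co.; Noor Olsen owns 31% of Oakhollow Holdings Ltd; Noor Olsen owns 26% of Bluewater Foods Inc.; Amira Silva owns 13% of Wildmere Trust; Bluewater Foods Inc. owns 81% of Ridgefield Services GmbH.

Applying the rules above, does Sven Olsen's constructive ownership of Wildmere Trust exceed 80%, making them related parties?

No

By parent–child attribution (R1), Sven Olsen is treated as also owning Noor Olsen's interest in Oakhollow Holdings Ltd, giving 69% + 31% = 100%.
By parent–child attribution (R1), Sven Olsen is treated as owning Noor Olsen's 26% interest in Bluewater Foods Inc.
Chain via Oakhollow Holdings Ltd → Quarry Energy Co. (R3): 100% × 46% × 59% = 27.14% of Wildmere Trust.
Chain via Bluewater Foods Inc. → Ridgefield Services GmbH (R3): 26% × 81% × 16% = 3.3696% of Wildmere Trust.
Aggregating (R2): 27.14% + 3.3696% = 30.5096%.
30.5096% does not exceed the 80% threshold, so Sven is not a related party to Wildmere Trust.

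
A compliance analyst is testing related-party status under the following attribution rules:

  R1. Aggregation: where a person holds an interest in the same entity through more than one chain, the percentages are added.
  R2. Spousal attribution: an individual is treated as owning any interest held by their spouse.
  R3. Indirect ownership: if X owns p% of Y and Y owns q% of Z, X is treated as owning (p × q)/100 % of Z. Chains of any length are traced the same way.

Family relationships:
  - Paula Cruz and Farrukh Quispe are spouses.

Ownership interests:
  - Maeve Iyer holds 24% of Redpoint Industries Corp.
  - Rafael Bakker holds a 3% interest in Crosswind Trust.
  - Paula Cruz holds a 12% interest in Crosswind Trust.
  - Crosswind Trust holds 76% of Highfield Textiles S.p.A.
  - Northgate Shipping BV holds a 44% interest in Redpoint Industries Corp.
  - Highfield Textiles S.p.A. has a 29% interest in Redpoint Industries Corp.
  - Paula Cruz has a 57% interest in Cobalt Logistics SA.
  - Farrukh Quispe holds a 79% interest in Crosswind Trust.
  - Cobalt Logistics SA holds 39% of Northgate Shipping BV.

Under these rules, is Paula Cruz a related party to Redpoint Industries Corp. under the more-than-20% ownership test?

Yes

By spousal attribution (R2), Paula Cruz is treated as also owning Farrukh Quispe's interest in Crosswind Trust, giving 12% + 79% = 91%.
Chain via Crosswind Trust → Highfield Textiles S.p.A. (R3): 91% × 76% × 29% = 20.0564% of Redpoint Industries Corp.
Chain via Cobalt Logistics SA → Northgate Shipping BV (R3): 57% × 39% × 44% = 9.7812% of Redpoint Industries Corp.
Aggregating (R1): 20.0564% + 9.7812% = 29.8376%.
29.8376% exceeds the 20% threshold, so Paula is a related party to Redpoint Industries Corp.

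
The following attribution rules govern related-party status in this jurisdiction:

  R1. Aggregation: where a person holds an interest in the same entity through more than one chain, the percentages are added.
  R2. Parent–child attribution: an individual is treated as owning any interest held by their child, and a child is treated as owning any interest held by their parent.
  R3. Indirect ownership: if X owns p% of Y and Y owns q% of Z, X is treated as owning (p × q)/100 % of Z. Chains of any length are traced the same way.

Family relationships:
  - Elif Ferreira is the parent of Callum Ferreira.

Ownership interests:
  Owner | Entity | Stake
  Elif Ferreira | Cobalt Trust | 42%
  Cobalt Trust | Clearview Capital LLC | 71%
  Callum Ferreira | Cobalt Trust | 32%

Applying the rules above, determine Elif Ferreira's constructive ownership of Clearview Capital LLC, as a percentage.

52.54%

By parent–child attribution (R2), Elif Ferreira is treated as also owning Callum Ferreira's interest in Cobalt Trust, giving 42% + 32% = 74%.
Chain via Cobalt Trust (R3): 74% × 71% = 52.54% of Clearview Capital LLC.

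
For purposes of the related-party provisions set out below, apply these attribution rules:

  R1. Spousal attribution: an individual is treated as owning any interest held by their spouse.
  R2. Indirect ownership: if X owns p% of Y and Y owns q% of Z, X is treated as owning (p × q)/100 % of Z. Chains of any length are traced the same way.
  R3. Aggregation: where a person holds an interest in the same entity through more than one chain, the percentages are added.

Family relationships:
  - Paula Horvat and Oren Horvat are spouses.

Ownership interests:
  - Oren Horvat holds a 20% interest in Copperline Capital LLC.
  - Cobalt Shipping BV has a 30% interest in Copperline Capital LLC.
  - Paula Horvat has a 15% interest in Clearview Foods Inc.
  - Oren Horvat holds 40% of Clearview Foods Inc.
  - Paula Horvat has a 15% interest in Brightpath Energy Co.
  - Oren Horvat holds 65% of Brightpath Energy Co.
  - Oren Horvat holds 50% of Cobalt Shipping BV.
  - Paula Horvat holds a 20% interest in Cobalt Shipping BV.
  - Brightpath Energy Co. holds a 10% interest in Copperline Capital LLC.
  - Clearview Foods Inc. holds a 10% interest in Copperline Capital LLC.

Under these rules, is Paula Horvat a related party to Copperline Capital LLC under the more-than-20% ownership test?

Yes

By spousal attribution (R1), Paula Horvat is treated as also owning Oren Horvat's interest in Brightpath Energy Co, giving 15% + 65% = 80%.
By spousal attribution (R1), Paula Horvat is treated as also owning Oren Horvat's interest in Clearview Foods Inc, giving 15% + 40% = 55%.
By spousal attribution (R1), Paula Horvat is treated as also owning Oren Horvat's interest in Cobalt Shipping BV, giving 20% + 50% = 70%.
By spousal attribution (R1), Paula Horvat is treated as owning Oren Horvat's 20% interest in Copperline Capital LLC.
Chain via Brightpath Energy Co. (R2): 80% × 10% = 8% of Copperline Capital LLC.
Chain via Clearview Foods Inc. (R2): 55% × 10% = 5.5% of Copperline Capital LLC.
Chain via Cobalt Shipping BV (R2): 70% × 30% = 21% of Copperline Capital LLC.
Direct interest in Copperline Capital LLC: 20%.
Aggregating (R3): 8% + 5.5% + 21% + 20% = 54.5%.
54.5% exceeds the 20% threshold, so Paula is a related party to Copperline Capital LLC.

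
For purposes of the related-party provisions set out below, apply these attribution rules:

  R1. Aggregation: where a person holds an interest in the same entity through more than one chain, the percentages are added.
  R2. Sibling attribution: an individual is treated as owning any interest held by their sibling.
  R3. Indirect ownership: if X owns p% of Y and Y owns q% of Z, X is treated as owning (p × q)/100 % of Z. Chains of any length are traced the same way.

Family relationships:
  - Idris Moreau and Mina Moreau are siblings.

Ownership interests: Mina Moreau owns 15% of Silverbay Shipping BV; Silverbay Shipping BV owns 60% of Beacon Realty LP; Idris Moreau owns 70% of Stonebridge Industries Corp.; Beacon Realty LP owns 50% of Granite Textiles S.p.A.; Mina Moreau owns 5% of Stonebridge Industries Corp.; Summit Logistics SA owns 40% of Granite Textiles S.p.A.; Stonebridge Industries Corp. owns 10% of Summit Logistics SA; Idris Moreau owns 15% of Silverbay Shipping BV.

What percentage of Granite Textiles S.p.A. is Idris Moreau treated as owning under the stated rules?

By sibling attribution (R2), Idris Moreau is treated as also owning Mina Moreau's interest in Silverbay Shipping BV, giving 15% + 15% = 30%.
By sibling attribution (R2), Idris Moreau is treated as also owning Mina Moreau's interest in Stonebridge Industries Corp, giving 70% + 5% = 75%.
Chain via Silverbay Shipping BV → Beacon Realty LP (R3): 30% × 60% × 50% = 9% of Granite Textiles S.p.A.
Chain via Stonebridge Industries Corp. → Summit Logistics SA (R3): 75% × 10% × 40% = 3% of Granite Textiles S.p.A.
Aggregating (R1): 9% + 3% = 12%.

12%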